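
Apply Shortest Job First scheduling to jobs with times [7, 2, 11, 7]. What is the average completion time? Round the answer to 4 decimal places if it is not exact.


SJF order (ascending): [2, 7, 7, 11]
Completion times:
  Job 1: burst=2, C=2
  Job 2: burst=7, C=9
  Job 3: burst=7, C=16
  Job 4: burst=11, C=27
Average completion = 54/4 = 13.5

13.5


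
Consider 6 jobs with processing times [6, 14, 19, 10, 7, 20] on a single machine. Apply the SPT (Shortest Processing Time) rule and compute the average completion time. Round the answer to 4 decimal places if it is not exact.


Sort jobs by processing time (SPT order): [6, 7, 10, 14, 19, 20]
Compute completion times sequentially:
  Job 1: processing = 6, completes at 6
  Job 2: processing = 7, completes at 13
  Job 3: processing = 10, completes at 23
  Job 4: processing = 14, completes at 37
  Job 5: processing = 19, completes at 56
  Job 6: processing = 20, completes at 76
Sum of completion times = 211
Average completion time = 211/6 = 35.1667

35.1667


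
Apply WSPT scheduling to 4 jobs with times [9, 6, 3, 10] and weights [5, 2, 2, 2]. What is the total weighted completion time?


Compute p/w ratios and sort ascending (WSPT): [(3, 2), (9, 5), (6, 2), (10, 2)]
Compute weighted completion times:
  Job (p=3,w=2): C=3, w*C=2*3=6
  Job (p=9,w=5): C=12, w*C=5*12=60
  Job (p=6,w=2): C=18, w*C=2*18=36
  Job (p=10,w=2): C=28, w*C=2*28=56
Total weighted completion time = 158

158


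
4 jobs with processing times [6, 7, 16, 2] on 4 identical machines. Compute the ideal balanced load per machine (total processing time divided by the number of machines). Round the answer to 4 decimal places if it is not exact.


Total processing time = 6 + 7 + 16 + 2 = 31
Number of machines = 4
Ideal balanced load = 31 / 4 = 7.75

7.75


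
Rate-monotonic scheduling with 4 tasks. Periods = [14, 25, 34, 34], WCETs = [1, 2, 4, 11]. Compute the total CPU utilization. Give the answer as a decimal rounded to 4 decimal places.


Compute individual utilizations (exact fractions):
  Task 1: C/T = 1/14 (approx. 0.0714)
  Task 2: C/T = 2/25 (approx. 0.08)
  Task 3: C/T = 4/34 = 2/17 (approx. 0.1176)
  Task 4: C/T = 11/34 (approx. 0.3235)
Total utilization U = 1/14 + 2/25 + 2/17 + 11/34 = 1763/2975
Rounded to 4 decimal places: U = 0.5926
RM (Liu & Layland) bound for 4 tasks = 0.756828; compare with U = 1763/2975 (approx. 0.592605)
U <= bound, so schedulable by RM sufficient condition.

0.5926


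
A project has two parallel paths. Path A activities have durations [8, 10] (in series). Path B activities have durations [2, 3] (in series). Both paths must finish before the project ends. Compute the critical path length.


Path A total = 8 + 10 = 18
Path B total = 2 + 3 = 5
Critical path = longest path = max(18, 5) = 18

18


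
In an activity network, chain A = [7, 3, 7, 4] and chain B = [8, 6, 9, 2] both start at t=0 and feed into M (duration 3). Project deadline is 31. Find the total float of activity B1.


Forward pass: ES(B1) = sum of predecessors on chain B = 0
EF = ES + duration = 0 + 8 = 8
Backward pass: LF(M) = deadline = 31; LS(M) = 31 - 3 = 28
LF(B1) = LS(M) - sum(successors on chain B) = 28 - 17 = 11
LS = LF - duration = 11 - 8 = 3
Total float = LS - ES = 3 - 0 = 3

3


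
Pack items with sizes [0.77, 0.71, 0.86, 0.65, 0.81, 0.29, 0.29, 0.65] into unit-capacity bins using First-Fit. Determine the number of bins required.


Place items sequentially using First-Fit:
  Item 0.77 -> new Bin 1
  Item 0.71 -> new Bin 2
  Item 0.86 -> new Bin 3
  Item 0.65 -> new Bin 4
  Item 0.81 -> new Bin 5
  Item 0.29 -> Bin 2 (now 1.0)
  Item 0.29 -> Bin 4 (now 0.94)
  Item 0.65 -> new Bin 6
Total bins used = 6

6


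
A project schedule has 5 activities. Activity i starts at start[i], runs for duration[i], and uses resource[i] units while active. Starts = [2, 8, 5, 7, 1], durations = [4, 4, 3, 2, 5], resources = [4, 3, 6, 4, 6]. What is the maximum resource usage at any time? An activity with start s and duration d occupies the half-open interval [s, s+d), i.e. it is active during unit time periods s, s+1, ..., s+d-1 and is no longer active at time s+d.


Each activity i is active on [start_i, start_i + duration_i).
Compute total resource usage per time slot:
  t=0: active resources = [], total = 0
  t=1: active resources = [6], total = 6
  t=2: active resources = [4, 6], total = 10
  t=3: active resources = [4, 6], total = 10
  t=4: active resources = [4, 6], total = 10
  t=5: active resources = [4, 6, 6], total = 16
  t=6: active resources = [6], total = 6
  t=7: active resources = [6, 4], total = 10
  t=8: active resources = [3, 4], total = 7
  t=9: active resources = [3], total = 3
  t=10: active resources = [3], total = 3
  t=11: active resources = [3], total = 3
Peak resource demand = 16

16


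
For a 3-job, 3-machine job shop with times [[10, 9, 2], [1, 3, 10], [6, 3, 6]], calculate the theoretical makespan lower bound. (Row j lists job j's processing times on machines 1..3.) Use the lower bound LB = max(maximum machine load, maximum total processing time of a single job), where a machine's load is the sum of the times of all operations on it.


Machine loads:
  Machine 1: 10 + 1 + 6 = 17
  Machine 2: 9 + 3 + 3 = 15
  Machine 3: 2 + 10 + 6 = 18
Max machine load = 18
Job totals:
  Job 1: 21
  Job 2: 14
  Job 3: 15
Max job total = 21
Lower bound = max(18, 21) = 21

21


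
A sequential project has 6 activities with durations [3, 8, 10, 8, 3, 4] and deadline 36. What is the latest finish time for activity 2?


LF(activity 2) = deadline - sum of successor durations
Successors: activities 3 through 6 with durations [10, 8, 3, 4]
Sum of successor durations = 25
LF = 36 - 25 = 11

11


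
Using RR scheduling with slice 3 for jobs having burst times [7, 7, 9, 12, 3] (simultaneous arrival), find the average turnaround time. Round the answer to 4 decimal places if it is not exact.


Time quantum = 3
Execution trace:
  J1 runs 3 units, time = 3
  J2 runs 3 units, time = 6
  J3 runs 3 units, time = 9
  J4 runs 3 units, time = 12
  J5 runs 3 units, time = 15
  J1 runs 3 units, time = 18
  J2 runs 3 units, time = 21
  J3 runs 3 units, time = 24
  J4 runs 3 units, time = 27
  J1 runs 1 units, time = 28
  J2 runs 1 units, time = 29
  J3 runs 3 units, time = 32
  J4 runs 3 units, time = 35
  J4 runs 3 units, time = 38
Finish times: [28, 29, 32, 38, 15]
Average turnaround = 142/5 = 28.4

28.4


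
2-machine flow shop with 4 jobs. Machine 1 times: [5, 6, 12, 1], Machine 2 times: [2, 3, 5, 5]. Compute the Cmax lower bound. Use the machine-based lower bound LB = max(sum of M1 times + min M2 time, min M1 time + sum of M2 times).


LB1 = sum(M1 times) + min(M2 times) = 24 + 2 = 26
LB2 = min(M1 times) + sum(M2 times) = 1 + 15 = 16
Lower bound = max(LB1, LB2) = max(26, 16) = 26

26


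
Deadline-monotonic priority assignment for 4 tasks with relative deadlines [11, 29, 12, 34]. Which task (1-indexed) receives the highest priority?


Sort tasks by relative deadline (ascending):
  Task 1: deadline = 11
  Task 3: deadline = 12
  Task 2: deadline = 29
  Task 4: deadline = 34
Priority order (highest first): [1, 3, 2, 4]
Highest priority task = 1

1


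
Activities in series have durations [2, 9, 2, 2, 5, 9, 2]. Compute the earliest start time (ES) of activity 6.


Activity 6 starts after activities 1 through 5 complete.
Predecessor durations: [2, 9, 2, 2, 5]
ES = 2 + 9 + 2 + 2 + 5 = 20

20


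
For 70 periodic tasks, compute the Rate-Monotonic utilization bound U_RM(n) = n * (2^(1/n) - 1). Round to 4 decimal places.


Compute 2^(1/70) = 1.0099512906
Subtract 1: 1.0099512906 - 1 = 0.0099512906
Multiply by n: 70 * 0.0099512906 = 0.6965903420
Round to 4 dp: 0.6966

0.6966


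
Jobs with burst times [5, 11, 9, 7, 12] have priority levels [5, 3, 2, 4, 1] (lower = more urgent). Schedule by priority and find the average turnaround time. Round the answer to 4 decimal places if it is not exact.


Sort by priority (ascending = highest first):
Order: [(1, 12), (2, 9), (3, 11), (4, 7), (5, 5)]
Completion times:
  Priority 1, burst=12, C=12
  Priority 2, burst=9, C=21
  Priority 3, burst=11, C=32
  Priority 4, burst=7, C=39
  Priority 5, burst=5, C=44
Average turnaround = 148/5 = 29.6

29.6


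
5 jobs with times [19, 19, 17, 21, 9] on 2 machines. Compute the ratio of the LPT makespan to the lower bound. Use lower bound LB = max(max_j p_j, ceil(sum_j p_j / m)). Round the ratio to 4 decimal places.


LPT order: [21, 19, 19, 17, 9]
Machine loads after assignment: [47, 38]
LPT makespan = 47
Lower bound = max(max_job, ceil(total/2)) = max(21, 43) = 43
Ratio = 47 / 43 = 1.093

1.093


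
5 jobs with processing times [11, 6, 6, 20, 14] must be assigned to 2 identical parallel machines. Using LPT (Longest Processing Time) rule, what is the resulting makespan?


Sort jobs in decreasing order (LPT): [20, 14, 11, 6, 6]
Assign each job to the least loaded machine:
  Machine 1: jobs [20, 6], load = 26
  Machine 2: jobs [14, 11, 6], load = 31
Makespan = max load = 31

31


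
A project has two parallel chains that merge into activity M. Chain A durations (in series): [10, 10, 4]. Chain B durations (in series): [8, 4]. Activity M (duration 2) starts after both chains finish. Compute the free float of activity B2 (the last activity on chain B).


ES(B2) = sum of predecessors on chain B = 8
EF(B2) = ES + duration = 8 + 4 = 12
Successor of B2 is M. ES(M) = max(sum(A), sum(B)) = max(24, 12) = 24
Free float = ES(successor) - EF(current) = 24 - 12 = 12

12


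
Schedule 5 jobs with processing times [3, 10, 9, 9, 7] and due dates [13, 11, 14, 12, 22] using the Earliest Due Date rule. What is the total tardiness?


Sort by due date (EDD order): [(10, 11), (9, 12), (3, 13), (9, 14), (7, 22)]
Compute completion times and tardiness:
  Job 1: p=10, d=11, C=10, tardiness=max(0,10-11)=0
  Job 2: p=9, d=12, C=19, tardiness=max(0,19-12)=7
  Job 3: p=3, d=13, C=22, tardiness=max(0,22-13)=9
  Job 4: p=9, d=14, C=31, tardiness=max(0,31-14)=17
  Job 5: p=7, d=22, C=38, tardiness=max(0,38-22)=16
Total tardiness = 49

49


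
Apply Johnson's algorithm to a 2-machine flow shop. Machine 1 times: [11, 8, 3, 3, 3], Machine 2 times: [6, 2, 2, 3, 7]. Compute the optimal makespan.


Apply Johnson's rule:
  Group 1 (a <= b): [(4, 3, 3), (5, 3, 7)]
  Group 2 (a > b): [(1, 11, 6), (2, 8, 2), (3, 3, 2)]
Optimal job order: [4, 5, 1, 2, 3]
Schedule:
  Job 4: M1 done at 3, M2 done at 6
  Job 5: M1 done at 6, M2 done at 13
  Job 1: M1 done at 17, M2 done at 23
  Job 2: M1 done at 25, M2 done at 27
  Job 3: M1 done at 28, M2 done at 30
Makespan = 30

30


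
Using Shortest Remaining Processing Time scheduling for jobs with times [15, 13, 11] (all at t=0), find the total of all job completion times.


Since all jobs arrive at t=0, SRPT equals SPT ordering.
SPT order: [11, 13, 15]
Completion times:
  Job 1: p=11, C=11
  Job 2: p=13, C=24
  Job 3: p=15, C=39
Total completion time = 11 + 24 + 39 = 74

74


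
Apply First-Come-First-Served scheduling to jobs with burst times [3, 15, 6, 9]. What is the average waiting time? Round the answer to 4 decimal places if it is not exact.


FCFS order (as given): [3, 15, 6, 9]
Waiting times:
  Job 1: wait = 0
  Job 2: wait = 3
  Job 3: wait = 18
  Job 4: wait = 24
Sum of waiting times = 45
Average waiting time = 45/4 = 11.25

11.25


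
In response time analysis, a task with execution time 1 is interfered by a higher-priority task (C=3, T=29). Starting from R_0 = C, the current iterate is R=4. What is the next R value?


R_next = C + ceil(R_prev / T_hp) * C_hp
ceil(4 / 29) = ceil(0.1379) = 1
Interference = 1 * 3 = 3
R_next = 1 + 3 = 4
R_next = R_prev, so the iteration has converged (response time = 4).

4


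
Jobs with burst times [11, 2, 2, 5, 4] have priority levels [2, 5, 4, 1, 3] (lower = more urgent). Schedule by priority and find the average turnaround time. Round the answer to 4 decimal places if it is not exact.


Sort by priority (ascending = highest first):
Order: [(1, 5), (2, 11), (3, 4), (4, 2), (5, 2)]
Completion times:
  Priority 1, burst=5, C=5
  Priority 2, burst=11, C=16
  Priority 3, burst=4, C=20
  Priority 4, burst=2, C=22
  Priority 5, burst=2, C=24
Average turnaround = 87/5 = 17.4

17.4


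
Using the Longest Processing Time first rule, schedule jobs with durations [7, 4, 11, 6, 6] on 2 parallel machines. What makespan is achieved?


Sort jobs in decreasing order (LPT): [11, 7, 6, 6, 4]
Assign each job to the least loaded machine:
  Machine 1: jobs [11, 6], load = 17
  Machine 2: jobs [7, 6, 4], load = 17
Makespan = max load = 17

17


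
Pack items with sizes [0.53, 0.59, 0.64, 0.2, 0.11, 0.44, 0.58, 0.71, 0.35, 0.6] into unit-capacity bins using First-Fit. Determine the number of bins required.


Place items sequentially using First-Fit:
  Item 0.53 -> new Bin 1
  Item 0.59 -> new Bin 2
  Item 0.64 -> new Bin 3
  Item 0.2 -> Bin 1 (now 0.73)
  Item 0.11 -> Bin 1 (now 0.84)
  Item 0.44 -> new Bin 4
  Item 0.58 -> new Bin 5
  Item 0.71 -> new Bin 6
  Item 0.35 -> Bin 2 (now 0.94)
  Item 0.6 -> new Bin 7
Total bins used = 7

7


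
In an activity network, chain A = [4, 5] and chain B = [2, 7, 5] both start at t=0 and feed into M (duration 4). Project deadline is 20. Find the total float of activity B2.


Forward pass: ES(B2) = sum of predecessors on chain B = 2
EF = ES + duration = 2 + 7 = 9
Backward pass: LF(M) = deadline = 20; LS(M) = 20 - 4 = 16
LF(B2) = LS(M) - sum(successors on chain B) = 16 - 5 = 11
LS = LF - duration = 11 - 7 = 4
Total float = LS - ES = 4 - 2 = 2

2


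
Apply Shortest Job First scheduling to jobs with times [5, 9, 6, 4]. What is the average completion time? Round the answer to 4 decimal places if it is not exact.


SJF order (ascending): [4, 5, 6, 9]
Completion times:
  Job 1: burst=4, C=4
  Job 2: burst=5, C=9
  Job 3: burst=6, C=15
  Job 4: burst=9, C=24
Average completion = 52/4 = 13.0

13.0


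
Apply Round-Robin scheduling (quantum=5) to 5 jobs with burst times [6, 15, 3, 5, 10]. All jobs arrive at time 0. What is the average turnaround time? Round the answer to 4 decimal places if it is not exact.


Time quantum = 5
Execution trace:
  J1 runs 5 units, time = 5
  J2 runs 5 units, time = 10
  J3 runs 3 units, time = 13
  J4 runs 5 units, time = 18
  J5 runs 5 units, time = 23
  J1 runs 1 units, time = 24
  J2 runs 5 units, time = 29
  J5 runs 5 units, time = 34
  J2 runs 5 units, time = 39
Finish times: [24, 39, 13, 18, 34]
Average turnaround = 128/5 = 25.6

25.6


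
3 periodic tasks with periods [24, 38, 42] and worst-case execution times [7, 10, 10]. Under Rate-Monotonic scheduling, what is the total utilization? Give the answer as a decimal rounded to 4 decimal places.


Compute individual utilizations (exact fractions):
  Task 1: C/T = 7/24 (approx. 0.2917)
  Task 2: C/T = 10/38 = 5/19 (approx. 0.2632)
  Task 3: C/T = 10/42 = 5/21 (approx. 0.2381)
Total utilization U = 7/24 + 5/19 + 5/21 = 2531/3192
Rounded to 4 decimal places: U = 0.7929
RM (Liu & Layland) bound for 3 tasks = 0.779763; compare with U = 2531/3192 (approx. 0.792920)
bound < U <= 1, so the RM sufficient condition is not met (inconclusive; an exact test such as response-time analysis is needed).

0.7929


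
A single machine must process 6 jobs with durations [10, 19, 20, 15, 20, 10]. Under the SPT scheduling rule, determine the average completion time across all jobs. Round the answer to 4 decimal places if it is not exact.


Sort jobs by processing time (SPT order): [10, 10, 15, 19, 20, 20]
Compute completion times sequentially:
  Job 1: processing = 10, completes at 10
  Job 2: processing = 10, completes at 20
  Job 3: processing = 15, completes at 35
  Job 4: processing = 19, completes at 54
  Job 5: processing = 20, completes at 74
  Job 6: processing = 20, completes at 94
Sum of completion times = 287
Average completion time = 287/6 = 47.8333

47.8333


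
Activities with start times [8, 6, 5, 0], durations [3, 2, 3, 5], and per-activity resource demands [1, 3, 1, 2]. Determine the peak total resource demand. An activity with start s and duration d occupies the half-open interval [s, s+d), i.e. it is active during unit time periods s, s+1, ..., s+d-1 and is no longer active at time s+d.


Each activity i is active on [start_i, start_i + duration_i).
Compute total resource usage per time slot:
  t=0: active resources = [2], total = 2
  t=1: active resources = [2], total = 2
  t=2: active resources = [2], total = 2
  t=3: active resources = [2], total = 2
  t=4: active resources = [2], total = 2
  t=5: active resources = [1], total = 1
  t=6: active resources = [3, 1], total = 4
  t=7: active resources = [3, 1], total = 4
  t=8: active resources = [1], total = 1
  t=9: active resources = [1], total = 1
  t=10: active resources = [1], total = 1
Peak resource demand = 4

4


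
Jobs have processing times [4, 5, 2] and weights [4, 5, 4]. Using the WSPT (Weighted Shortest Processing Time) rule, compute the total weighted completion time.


Compute p/w ratios and sort ascending (WSPT): [(2, 4), (4, 4), (5, 5)]
Compute weighted completion times:
  Job (p=2,w=4): C=2, w*C=4*2=8
  Job (p=4,w=4): C=6, w*C=4*6=24
  Job (p=5,w=5): C=11, w*C=5*11=55
Total weighted completion time = 87

87


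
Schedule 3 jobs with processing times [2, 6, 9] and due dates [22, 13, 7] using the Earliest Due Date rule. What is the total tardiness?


Sort by due date (EDD order): [(9, 7), (6, 13), (2, 22)]
Compute completion times and tardiness:
  Job 1: p=9, d=7, C=9, tardiness=max(0,9-7)=2
  Job 2: p=6, d=13, C=15, tardiness=max(0,15-13)=2
  Job 3: p=2, d=22, C=17, tardiness=max(0,17-22)=0
Total tardiness = 4

4


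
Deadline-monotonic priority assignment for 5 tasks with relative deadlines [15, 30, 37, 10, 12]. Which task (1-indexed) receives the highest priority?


Sort tasks by relative deadline (ascending):
  Task 4: deadline = 10
  Task 5: deadline = 12
  Task 1: deadline = 15
  Task 2: deadline = 30
  Task 3: deadline = 37
Priority order (highest first): [4, 5, 1, 2, 3]
Highest priority task = 4

4


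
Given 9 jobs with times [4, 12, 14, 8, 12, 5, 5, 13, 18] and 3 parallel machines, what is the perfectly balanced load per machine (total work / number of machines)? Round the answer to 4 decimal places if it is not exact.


Total processing time = 4 + 12 + 14 + 8 + 12 + 5 + 5 + 13 + 18 = 91
Number of machines = 3
Ideal balanced load = 91 / 3 = 30.3333

30.3333


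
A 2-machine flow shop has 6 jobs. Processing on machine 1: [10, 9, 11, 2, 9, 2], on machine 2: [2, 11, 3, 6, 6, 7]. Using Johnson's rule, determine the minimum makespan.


Apply Johnson's rule:
  Group 1 (a <= b): [(4, 2, 6), (6, 2, 7), (2, 9, 11)]
  Group 2 (a > b): [(5, 9, 6), (3, 11, 3), (1, 10, 2)]
Optimal job order: [4, 6, 2, 5, 3, 1]
Schedule:
  Job 4: M1 done at 2, M2 done at 8
  Job 6: M1 done at 4, M2 done at 15
  Job 2: M1 done at 13, M2 done at 26
  Job 5: M1 done at 22, M2 done at 32
  Job 3: M1 done at 33, M2 done at 36
  Job 1: M1 done at 43, M2 done at 45
Makespan = 45

45


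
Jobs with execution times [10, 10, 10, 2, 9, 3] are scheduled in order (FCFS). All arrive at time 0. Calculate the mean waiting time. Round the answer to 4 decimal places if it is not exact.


FCFS order (as given): [10, 10, 10, 2, 9, 3]
Waiting times:
  Job 1: wait = 0
  Job 2: wait = 10
  Job 3: wait = 20
  Job 4: wait = 30
  Job 5: wait = 32
  Job 6: wait = 41
Sum of waiting times = 133
Average waiting time = 133/6 = 22.1667

22.1667


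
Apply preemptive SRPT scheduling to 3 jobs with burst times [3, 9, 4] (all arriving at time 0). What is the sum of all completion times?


Since all jobs arrive at t=0, SRPT equals SPT ordering.
SPT order: [3, 4, 9]
Completion times:
  Job 1: p=3, C=3
  Job 2: p=4, C=7
  Job 3: p=9, C=16
Total completion time = 3 + 7 + 16 = 26

26


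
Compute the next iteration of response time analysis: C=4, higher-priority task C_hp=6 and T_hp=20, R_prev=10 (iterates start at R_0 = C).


R_next = C + ceil(R_prev / T_hp) * C_hp
ceil(10 / 20) = ceil(0.5) = 1
Interference = 1 * 6 = 6
R_next = 4 + 6 = 10
R_next = R_prev, so the iteration has converged (response time = 10).

10


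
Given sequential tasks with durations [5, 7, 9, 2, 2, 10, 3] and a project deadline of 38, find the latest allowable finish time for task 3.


LF(activity 3) = deadline - sum of successor durations
Successors: activities 4 through 7 with durations [2, 2, 10, 3]
Sum of successor durations = 17
LF = 38 - 17 = 21

21


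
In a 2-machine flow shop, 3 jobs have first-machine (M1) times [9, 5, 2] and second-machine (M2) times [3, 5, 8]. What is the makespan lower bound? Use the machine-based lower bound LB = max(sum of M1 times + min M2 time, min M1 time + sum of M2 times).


LB1 = sum(M1 times) + min(M2 times) = 16 + 3 = 19
LB2 = min(M1 times) + sum(M2 times) = 2 + 16 = 18
Lower bound = max(LB1, LB2) = max(19, 18) = 19

19


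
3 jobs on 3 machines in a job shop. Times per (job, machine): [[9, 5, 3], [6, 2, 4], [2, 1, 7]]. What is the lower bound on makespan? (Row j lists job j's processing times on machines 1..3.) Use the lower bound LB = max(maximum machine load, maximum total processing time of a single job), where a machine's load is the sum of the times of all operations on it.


Machine loads:
  Machine 1: 9 + 6 + 2 = 17
  Machine 2: 5 + 2 + 1 = 8
  Machine 3: 3 + 4 + 7 = 14
Max machine load = 17
Job totals:
  Job 1: 17
  Job 2: 12
  Job 3: 10
Max job total = 17
Lower bound = max(17, 17) = 17

17


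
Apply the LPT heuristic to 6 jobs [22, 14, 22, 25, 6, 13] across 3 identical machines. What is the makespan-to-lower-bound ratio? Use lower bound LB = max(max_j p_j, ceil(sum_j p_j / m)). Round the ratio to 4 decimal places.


LPT order: [25, 22, 22, 14, 13, 6]
Machine loads after assignment: [31, 36, 35]
LPT makespan = 36
Lower bound = max(max_job, ceil(total/3)) = max(25, 34) = 34
Ratio = 36 / 34 = 1.0588

1.0588


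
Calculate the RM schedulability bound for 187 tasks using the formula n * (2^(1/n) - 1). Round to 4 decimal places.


Compute 2^(1/187) = 1.0037135476
Subtract 1: 1.0037135476 - 1 = 0.0037135476
Multiply by n: 187 * 0.0037135476 = 0.6944334012
Round to 4 dp: 0.6944

0.6944


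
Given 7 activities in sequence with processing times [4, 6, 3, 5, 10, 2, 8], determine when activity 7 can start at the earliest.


Activity 7 starts after activities 1 through 6 complete.
Predecessor durations: [4, 6, 3, 5, 10, 2]
ES = 4 + 6 + 3 + 5 + 10 + 2 = 30

30


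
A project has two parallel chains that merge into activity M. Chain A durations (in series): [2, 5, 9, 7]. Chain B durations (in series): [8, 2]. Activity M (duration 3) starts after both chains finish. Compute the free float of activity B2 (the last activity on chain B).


ES(B2) = sum of predecessors on chain B = 8
EF(B2) = ES + duration = 8 + 2 = 10
Successor of B2 is M. ES(M) = max(sum(A), sum(B)) = max(23, 10) = 23
Free float = ES(successor) - EF(current) = 23 - 10 = 13

13


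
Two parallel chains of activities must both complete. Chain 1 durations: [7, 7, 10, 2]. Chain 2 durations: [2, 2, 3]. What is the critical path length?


Path A total = 7 + 7 + 10 + 2 = 26
Path B total = 2 + 2 + 3 = 7
Critical path = longest path = max(26, 7) = 26

26


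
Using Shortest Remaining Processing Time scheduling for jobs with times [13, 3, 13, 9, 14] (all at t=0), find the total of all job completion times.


Since all jobs arrive at t=0, SRPT equals SPT ordering.
SPT order: [3, 9, 13, 13, 14]
Completion times:
  Job 1: p=3, C=3
  Job 2: p=9, C=12
  Job 3: p=13, C=25
  Job 4: p=13, C=38
  Job 5: p=14, C=52
Total completion time = 3 + 12 + 25 + 38 + 52 = 130

130


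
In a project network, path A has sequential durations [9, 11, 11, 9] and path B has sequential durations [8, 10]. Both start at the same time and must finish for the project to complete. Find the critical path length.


Path A total = 9 + 11 + 11 + 9 = 40
Path B total = 8 + 10 = 18
Critical path = longest path = max(40, 18) = 40

40


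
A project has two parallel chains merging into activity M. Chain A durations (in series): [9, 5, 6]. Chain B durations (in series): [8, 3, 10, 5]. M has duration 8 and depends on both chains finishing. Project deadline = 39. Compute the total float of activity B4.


Forward pass: ES(B4) = sum of predecessors on chain B = 21
EF = ES + duration = 21 + 5 = 26
Backward pass: LF(M) = deadline = 39; LS(M) = 39 - 8 = 31
LF(B4) = LS(M) - sum(successors on chain B) = 31 - 0 = 31
LS = LF - duration = 31 - 5 = 26
Total float = LS - ES = 26 - 21 = 5

5


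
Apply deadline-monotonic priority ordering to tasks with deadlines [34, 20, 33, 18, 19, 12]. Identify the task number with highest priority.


Sort tasks by relative deadline (ascending):
  Task 6: deadline = 12
  Task 4: deadline = 18
  Task 5: deadline = 19
  Task 2: deadline = 20
  Task 3: deadline = 33
  Task 1: deadline = 34
Priority order (highest first): [6, 4, 5, 2, 3, 1]
Highest priority task = 6

6


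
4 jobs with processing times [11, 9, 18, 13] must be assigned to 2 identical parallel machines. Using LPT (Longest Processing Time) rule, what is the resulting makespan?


Sort jobs in decreasing order (LPT): [18, 13, 11, 9]
Assign each job to the least loaded machine:
  Machine 1: jobs [18, 9], load = 27
  Machine 2: jobs [13, 11], load = 24
Makespan = max load = 27

27


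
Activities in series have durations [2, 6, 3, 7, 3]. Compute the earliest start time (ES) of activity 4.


Activity 4 starts after activities 1 through 3 complete.
Predecessor durations: [2, 6, 3]
ES = 2 + 6 + 3 = 11

11


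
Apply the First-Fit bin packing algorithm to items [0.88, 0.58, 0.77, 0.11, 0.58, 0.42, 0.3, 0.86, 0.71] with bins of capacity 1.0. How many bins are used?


Place items sequentially using First-Fit:
  Item 0.88 -> new Bin 1
  Item 0.58 -> new Bin 2
  Item 0.77 -> new Bin 3
  Item 0.11 -> Bin 1 (now 0.99)
  Item 0.58 -> new Bin 4
  Item 0.42 -> Bin 2 (now 1.0)
  Item 0.3 -> Bin 4 (now 0.88)
  Item 0.86 -> new Bin 5
  Item 0.71 -> new Bin 6
Total bins used = 6

6


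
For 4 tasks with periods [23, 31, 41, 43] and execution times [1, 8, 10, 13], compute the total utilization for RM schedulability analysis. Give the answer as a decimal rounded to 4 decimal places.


Compute individual utilizations (exact fractions):
  Task 1: C/T = 1/23 (approx. 0.0435)
  Task 2: C/T = 8/31 (approx. 0.2581)
  Task 3: C/T = 10/41 (approx. 0.2439)
  Task 4: C/T = 13/43 (approx. 0.3023)
Total utilization U = 1/23 + 8/31 + 10/41 + 13/43 = 1065664/1257019
Rounded to 4 decimal places: U = 0.8478
RM (Liu & Layland) bound for 4 tasks = 0.756828; compare with U = 1065664/1257019 (approx. 0.847771)
bound < U <= 1, so the RM sufficient condition is not met (inconclusive; an exact test such as response-time analysis is needed).

0.8478


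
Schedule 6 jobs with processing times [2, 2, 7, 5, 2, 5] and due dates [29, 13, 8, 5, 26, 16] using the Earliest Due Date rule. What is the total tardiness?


Sort by due date (EDD order): [(5, 5), (7, 8), (2, 13), (5, 16), (2, 26), (2, 29)]
Compute completion times and tardiness:
  Job 1: p=5, d=5, C=5, tardiness=max(0,5-5)=0
  Job 2: p=7, d=8, C=12, tardiness=max(0,12-8)=4
  Job 3: p=2, d=13, C=14, tardiness=max(0,14-13)=1
  Job 4: p=5, d=16, C=19, tardiness=max(0,19-16)=3
  Job 5: p=2, d=26, C=21, tardiness=max(0,21-26)=0
  Job 6: p=2, d=29, C=23, tardiness=max(0,23-29)=0
Total tardiness = 8

8


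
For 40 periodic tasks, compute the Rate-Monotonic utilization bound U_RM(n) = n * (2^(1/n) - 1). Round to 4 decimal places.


Compute 2^(1/40) = 1.0174796921
Subtract 1: 1.0174796921 - 1 = 0.0174796921
Multiply by n: 40 * 0.0174796921 = 0.6991876840
Round to 4 dp: 0.6992

0.6992


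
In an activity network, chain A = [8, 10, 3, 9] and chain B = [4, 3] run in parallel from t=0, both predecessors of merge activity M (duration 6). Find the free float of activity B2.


ES(B2) = sum of predecessors on chain B = 4
EF(B2) = ES + duration = 4 + 3 = 7
Successor of B2 is M. ES(M) = max(sum(A), sum(B)) = max(30, 7) = 30
Free float = ES(successor) - EF(current) = 30 - 7 = 23

23


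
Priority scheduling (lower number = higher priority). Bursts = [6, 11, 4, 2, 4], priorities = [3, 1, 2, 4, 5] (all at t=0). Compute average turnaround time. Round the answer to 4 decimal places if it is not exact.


Sort by priority (ascending = highest first):
Order: [(1, 11), (2, 4), (3, 6), (4, 2), (5, 4)]
Completion times:
  Priority 1, burst=11, C=11
  Priority 2, burst=4, C=15
  Priority 3, burst=6, C=21
  Priority 4, burst=2, C=23
  Priority 5, burst=4, C=27
Average turnaround = 97/5 = 19.4

19.4


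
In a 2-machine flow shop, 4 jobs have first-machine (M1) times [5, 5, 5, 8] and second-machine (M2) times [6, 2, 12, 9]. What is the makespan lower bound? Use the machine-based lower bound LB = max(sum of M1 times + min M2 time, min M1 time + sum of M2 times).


LB1 = sum(M1 times) + min(M2 times) = 23 + 2 = 25
LB2 = min(M1 times) + sum(M2 times) = 5 + 29 = 34
Lower bound = max(LB1, LB2) = max(25, 34) = 34

34


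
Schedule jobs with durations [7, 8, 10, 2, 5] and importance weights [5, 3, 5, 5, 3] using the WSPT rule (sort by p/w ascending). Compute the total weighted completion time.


Compute p/w ratios and sort ascending (WSPT): [(2, 5), (7, 5), (5, 3), (10, 5), (8, 3)]
Compute weighted completion times:
  Job (p=2,w=5): C=2, w*C=5*2=10
  Job (p=7,w=5): C=9, w*C=5*9=45
  Job (p=5,w=3): C=14, w*C=3*14=42
  Job (p=10,w=5): C=24, w*C=5*24=120
  Job (p=8,w=3): C=32, w*C=3*32=96
Total weighted completion time = 313

313


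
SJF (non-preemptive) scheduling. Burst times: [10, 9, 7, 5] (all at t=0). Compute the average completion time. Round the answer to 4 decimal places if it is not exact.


SJF order (ascending): [5, 7, 9, 10]
Completion times:
  Job 1: burst=5, C=5
  Job 2: burst=7, C=12
  Job 3: burst=9, C=21
  Job 4: burst=10, C=31
Average completion = 69/4 = 17.25

17.25


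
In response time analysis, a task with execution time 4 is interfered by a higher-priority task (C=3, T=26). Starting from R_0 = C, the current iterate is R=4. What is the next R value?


R_next = C + ceil(R_prev / T_hp) * C_hp
ceil(4 / 26) = ceil(0.1538) = 1
Interference = 1 * 3 = 3
R_next = 4 + 3 = 7

7


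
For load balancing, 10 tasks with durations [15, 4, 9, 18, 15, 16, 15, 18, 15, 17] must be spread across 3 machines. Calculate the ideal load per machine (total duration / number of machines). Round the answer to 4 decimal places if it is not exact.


Total processing time = 15 + 4 + 9 + 18 + 15 + 16 + 15 + 18 + 15 + 17 = 142
Number of machines = 3
Ideal balanced load = 142 / 3 = 47.3333

47.3333


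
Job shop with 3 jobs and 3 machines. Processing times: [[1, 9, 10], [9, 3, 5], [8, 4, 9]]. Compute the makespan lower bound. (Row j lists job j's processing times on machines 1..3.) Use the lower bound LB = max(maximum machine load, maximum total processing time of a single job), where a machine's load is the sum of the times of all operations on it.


Machine loads:
  Machine 1: 1 + 9 + 8 = 18
  Machine 2: 9 + 3 + 4 = 16
  Machine 3: 10 + 5 + 9 = 24
Max machine load = 24
Job totals:
  Job 1: 20
  Job 2: 17
  Job 3: 21
Max job total = 21
Lower bound = max(24, 21) = 24

24


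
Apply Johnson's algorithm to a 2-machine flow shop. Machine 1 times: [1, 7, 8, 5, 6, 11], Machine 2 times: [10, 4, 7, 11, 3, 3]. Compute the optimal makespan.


Apply Johnson's rule:
  Group 1 (a <= b): [(1, 1, 10), (4, 5, 11)]
  Group 2 (a > b): [(3, 8, 7), (2, 7, 4), (5, 6, 3), (6, 11, 3)]
Optimal job order: [1, 4, 3, 2, 5, 6]
Schedule:
  Job 1: M1 done at 1, M2 done at 11
  Job 4: M1 done at 6, M2 done at 22
  Job 3: M1 done at 14, M2 done at 29
  Job 2: M1 done at 21, M2 done at 33
  Job 5: M1 done at 27, M2 done at 36
  Job 6: M1 done at 38, M2 done at 41
Makespan = 41

41


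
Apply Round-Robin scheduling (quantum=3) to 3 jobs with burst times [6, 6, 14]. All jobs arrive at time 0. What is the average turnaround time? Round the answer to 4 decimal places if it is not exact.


Time quantum = 3
Execution trace:
  J1 runs 3 units, time = 3
  J2 runs 3 units, time = 6
  J3 runs 3 units, time = 9
  J1 runs 3 units, time = 12
  J2 runs 3 units, time = 15
  J3 runs 3 units, time = 18
  J3 runs 3 units, time = 21
  J3 runs 3 units, time = 24
  J3 runs 2 units, time = 26
Finish times: [12, 15, 26]
Average turnaround = 53/3 = 17.6667

17.6667


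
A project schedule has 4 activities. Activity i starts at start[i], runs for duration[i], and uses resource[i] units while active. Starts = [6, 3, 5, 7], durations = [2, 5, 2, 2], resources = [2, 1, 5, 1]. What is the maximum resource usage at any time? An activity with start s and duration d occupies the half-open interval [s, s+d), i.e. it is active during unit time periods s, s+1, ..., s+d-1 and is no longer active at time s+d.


Each activity i is active on [start_i, start_i + duration_i).
Compute total resource usage per time slot:
  t=0: active resources = [], total = 0
  t=1: active resources = [], total = 0
  t=2: active resources = [], total = 0
  t=3: active resources = [1], total = 1
  t=4: active resources = [1], total = 1
  t=5: active resources = [1, 5], total = 6
  t=6: active resources = [2, 1, 5], total = 8
  t=7: active resources = [2, 1, 1], total = 4
  t=8: active resources = [1], total = 1
Peak resource demand = 8

8


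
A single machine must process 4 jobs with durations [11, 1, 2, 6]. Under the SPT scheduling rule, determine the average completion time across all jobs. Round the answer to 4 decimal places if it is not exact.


Sort jobs by processing time (SPT order): [1, 2, 6, 11]
Compute completion times sequentially:
  Job 1: processing = 1, completes at 1
  Job 2: processing = 2, completes at 3
  Job 3: processing = 6, completes at 9
  Job 4: processing = 11, completes at 20
Sum of completion times = 33
Average completion time = 33/4 = 8.25

8.25


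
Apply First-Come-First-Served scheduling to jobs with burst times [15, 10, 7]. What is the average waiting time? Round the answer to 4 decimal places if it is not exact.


FCFS order (as given): [15, 10, 7]
Waiting times:
  Job 1: wait = 0
  Job 2: wait = 15
  Job 3: wait = 25
Sum of waiting times = 40
Average waiting time = 40/3 = 13.3333

13.3333


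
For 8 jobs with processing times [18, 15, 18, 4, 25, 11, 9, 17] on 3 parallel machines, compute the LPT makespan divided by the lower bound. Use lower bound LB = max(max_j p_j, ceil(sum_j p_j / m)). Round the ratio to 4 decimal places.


LPT order: [25, 18, 18, 17, 15, 11, 9, 4]
Machine loads after assignment: [36, 39, 42]
LPT makespan = 42
Lower bound = max(max_job, ceil(total/3)) = max(25, 39) = 39
Ratio = 42 / 39 = 1.0769

1.0769


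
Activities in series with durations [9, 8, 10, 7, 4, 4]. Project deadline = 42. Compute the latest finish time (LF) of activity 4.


LF(activity 4) = deadline - sum of successor durations
Successors: activities 5 through 6 with durations [4, 4]
Sum of successor durations = 8
LF = 42 - 8 = 34

34


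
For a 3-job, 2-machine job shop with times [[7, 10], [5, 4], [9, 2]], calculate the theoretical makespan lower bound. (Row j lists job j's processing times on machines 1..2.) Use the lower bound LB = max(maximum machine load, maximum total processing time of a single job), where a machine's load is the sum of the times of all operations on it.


Machine loads:
  Machine 1: 7 + 5 + 9 = 21
  Machine 2: 10 + 4 + 2 = 16
Max machine load = 21
Job totals:
  Job 1: 17
  Job 2: 9
  Job 3: 11
Max job total = 17
Lower bound = max(21, 17) = 21

21


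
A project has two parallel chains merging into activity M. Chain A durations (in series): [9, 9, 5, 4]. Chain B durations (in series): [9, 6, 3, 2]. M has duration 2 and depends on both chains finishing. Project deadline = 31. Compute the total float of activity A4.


Forward pass: ES(A4) = sum of predecessors on chain A = 23
EF = ES + duration = 23 + 4 = 27
Backward pass: LF(M) = deadline = 31; LS(M) = 31 - 2 = 29
LF(A4) = LS(M) - sum(successors on chain A) = 29 - 0 = 29
LS = LF - duration = 29 - 4 = 25
Total float = LS - ES = 25 - 23 = 2

2


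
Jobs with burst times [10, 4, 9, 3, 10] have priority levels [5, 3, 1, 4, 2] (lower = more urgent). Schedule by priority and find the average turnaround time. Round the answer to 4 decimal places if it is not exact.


Sort by priority (ascending = highest first):
Order: [(1, 9), (2, 10), (3, 4), (4, 3), (5, 10)]
Completion times:
  Priority 1, burst=9, C=9
  Priority 2, burst=10, C=19
  Priority 3, burst=4, C=23
  Priority 4, burst=3, C=26
  Priority 5, burst=10, C=36
Average turnaround = 113/5 = 22.6

22.6


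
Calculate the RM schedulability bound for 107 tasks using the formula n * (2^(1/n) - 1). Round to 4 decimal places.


Compute 2^(1/107) = 1.0064990387
Subtract 1: 1.0064990387 - 1 = 0.0064990387
Multiply by n: 107 * 0.0064990387 = 0.6953971409
Round to 4 dp: 0.6954

0.6954


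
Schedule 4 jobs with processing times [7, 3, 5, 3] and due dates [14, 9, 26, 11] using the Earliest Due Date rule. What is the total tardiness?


Sort by due date (EDD order): [(3, 9), (3, 11), (7, 14), (5, 26)]
Compute completion times and tardiness:
  Job 1: p=3, d=9, C=3, tardiness=max(0,3-9)=0
  Job 2: p=3, d=11, C=6, tardiness=max(0,6-11)=0
  Job 3: p=7, d=14, C=13, tardiness=max(0,13-14)=0
  Job 4: p=5, d=26, C=18, tardiness=max(0,18-26)=0
Total tardiness = 0

0


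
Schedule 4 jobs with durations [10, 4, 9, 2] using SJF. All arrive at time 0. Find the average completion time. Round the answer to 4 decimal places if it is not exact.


SJF order (ascending): [2, 4, 9, 10]
Completion times:
  Job 1: burst=2, C=2
  Job 2: burst=4, C=6
  Job 3: burst=9, C=15
  Job 4: burst=10, C=25
Average completion = 48/4 = 12.0

12.0


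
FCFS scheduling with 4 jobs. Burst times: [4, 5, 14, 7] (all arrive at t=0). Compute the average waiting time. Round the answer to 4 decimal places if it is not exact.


FCFS order (as given): [4, 5, 14, 7]
Waiting times:
  Job 1: wait = 0
  Job 2: wait = 4
  Job 3: wait = 9
  Job 4: wait = 23
Sum of waiting times = 36
Average waiting time = 36/4 = 9.0

9.0


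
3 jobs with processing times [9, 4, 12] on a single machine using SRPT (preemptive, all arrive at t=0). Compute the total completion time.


Since all jobs arrive at t=0, SRPT equals SPT ordering.
SPT order: [4, 9, 12]
Completion times:
  Job 1: p=4, C=4
  Job 2: p=9, C=13
  Job 3: p=12, C=25
Total completion time = 4 + 13 + 25 = 42

42


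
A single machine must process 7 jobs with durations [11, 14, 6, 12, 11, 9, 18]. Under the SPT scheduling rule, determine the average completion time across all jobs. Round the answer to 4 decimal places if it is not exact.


Sort jobs by processing time (SPT order): [6, 9, 11, 11, 12, 14, 18]
Compute completion times sequentially:
  Job 1: processing = 6, completes at 6
  Job 2: processing = 9, completes at 15
  Job 3: processing = 11, completes at 26
  Job 4: processing = 11, completes at 37
  Job 5: processing = 12, completes at 49
  Job 6: processing = 14, completes at 63
  Job 7: processing = 18, completes at 81
Sum of completion times = 277
Average completion time = 277/7 = 39.5714

39.5714


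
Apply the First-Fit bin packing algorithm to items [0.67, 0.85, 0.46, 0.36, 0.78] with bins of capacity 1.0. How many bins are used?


Place items sequentially using First-Fit:
  Item 0.67 -> new Bin 1
  Item 0.85 -> new Bin 2
  Item 0.46 -> new Bin 3
  Item 0.36 -> Bin 3 (now 0.82)
  Item 0.78 -> new Bin 4
Total bins used = 4

4


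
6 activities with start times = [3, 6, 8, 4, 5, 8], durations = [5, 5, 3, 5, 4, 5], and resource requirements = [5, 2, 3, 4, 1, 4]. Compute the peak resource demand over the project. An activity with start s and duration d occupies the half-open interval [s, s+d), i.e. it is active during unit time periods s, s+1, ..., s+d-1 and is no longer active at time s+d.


Each activity i is active on [start_i, start_i + duration_i).
Compute total resource usage per time slot:
  t=0: active resources = [], total = 0
  t=1: active resources = [], total = 0
  t=2: active resources = [], total = 0
  t=3: active resources = [5], total = 5
  t=4: active resources = [5, 4], total = 9
  t=5: active resources = [5, 4, 1], total = 10
  t=6: active resources = [5, 2, 4, 1], total = 12
  t=7: active resources = [5, 2, 4, 1], total = 12
  t=8: active resources = [2, 3, 4, 1, 4], total = 14
  t=9: active resources = [2, 3, 4], total = 9
  t=10: active resources = [2, 3, 4], total = 9
  t=11: active resources = [4], total = 4
  t=12: active resources = [4], total = 4
Peak resource demand = 14

14
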